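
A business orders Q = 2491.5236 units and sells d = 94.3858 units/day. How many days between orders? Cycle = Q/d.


Cycle = 2491.5236 / 94.3858 = 26.3972

26.3972 days


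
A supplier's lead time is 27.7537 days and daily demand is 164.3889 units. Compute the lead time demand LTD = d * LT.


LTD = 164.3889 * 27.7537 = 4562.4002

4562.4002 units


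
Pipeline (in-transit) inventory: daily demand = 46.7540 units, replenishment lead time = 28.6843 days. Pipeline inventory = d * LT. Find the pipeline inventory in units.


Pipeline = 46.7540 * 28.6843 = 1341.1058

1341.1058 units


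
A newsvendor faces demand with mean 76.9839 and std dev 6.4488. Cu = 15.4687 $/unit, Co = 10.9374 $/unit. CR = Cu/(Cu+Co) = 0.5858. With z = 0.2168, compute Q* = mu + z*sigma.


CR = Cu/(Cu+Co) = 15.4687/(15.4687+10.9374) = 0.5858
z = 0.2168
Q* = 76.9839 + 0.2168 * 6.4488 = 78.3820

78.3820 units


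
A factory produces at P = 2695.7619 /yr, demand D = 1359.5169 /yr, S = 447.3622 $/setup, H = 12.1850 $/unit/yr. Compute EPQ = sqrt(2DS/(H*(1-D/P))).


1 - D/P = 1 - 0.5043 = 0.4957
H*(1-D/P) = 6.0399
2DS = 1216392.9426
EPQ = sqrt(201392.7333) = 448.7680

448.7680 units


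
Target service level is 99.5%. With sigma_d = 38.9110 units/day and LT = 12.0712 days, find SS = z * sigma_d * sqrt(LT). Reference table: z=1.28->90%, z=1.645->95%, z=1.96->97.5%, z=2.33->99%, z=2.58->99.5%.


From the table, SL = 99.5% corresponds to z = 2.58
sqrt(LT) = sqrt(12.0712) = 3.4744
SS = 2.58 * 38.9110 * 3.4744 = 348.7926

348.7926 units


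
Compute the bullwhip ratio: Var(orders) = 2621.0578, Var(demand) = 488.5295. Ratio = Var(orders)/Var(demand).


BW = 2621.0578 / 488.5295 = 5.3652

5.3652


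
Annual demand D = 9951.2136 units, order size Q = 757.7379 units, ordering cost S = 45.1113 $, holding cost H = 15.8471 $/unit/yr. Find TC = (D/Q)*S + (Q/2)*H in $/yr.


Ordering cost = D*S/Q = 592.4373
Holding cost = Q*H/2 = 6003.9741
TC = 592.4373 + 6003.9741 = 6596.4114

6596.4114 $/yr


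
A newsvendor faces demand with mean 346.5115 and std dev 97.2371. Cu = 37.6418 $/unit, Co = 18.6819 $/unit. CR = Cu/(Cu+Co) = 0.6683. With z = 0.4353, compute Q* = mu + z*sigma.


CR = Cu/(Cu+Co) = 37.6418/(37.6418+18.6819) = 0.6683
z = 0.4353
Q* = 346.5115 + 0.4353 * 97.2371 = 388.8388

388.8388 units


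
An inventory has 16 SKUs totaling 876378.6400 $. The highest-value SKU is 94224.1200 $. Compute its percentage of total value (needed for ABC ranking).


Top item = 94224.1200
Total = 876378.6400
Percentage = 94224.1200 / 876378.6400 * 100 = 10.7515

10.7515%


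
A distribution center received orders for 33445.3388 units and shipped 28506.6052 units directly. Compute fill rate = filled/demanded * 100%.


FR = 28506.6052 / 33445.3388 * 100 = 85.2334

85.2334%


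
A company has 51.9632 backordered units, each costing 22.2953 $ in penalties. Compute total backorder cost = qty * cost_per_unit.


Total = 51.9632 * 22.2953 = 1158.5351

1158.5351 $


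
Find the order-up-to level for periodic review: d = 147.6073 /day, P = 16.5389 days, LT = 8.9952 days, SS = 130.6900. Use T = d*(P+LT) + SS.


P + LT = 25.5341
d*(P+LT) = 147.6073 * 25.5341 = 3769.0196
T = 3769.0196 + 130.6900 = 3899.7096

3899.7096 units


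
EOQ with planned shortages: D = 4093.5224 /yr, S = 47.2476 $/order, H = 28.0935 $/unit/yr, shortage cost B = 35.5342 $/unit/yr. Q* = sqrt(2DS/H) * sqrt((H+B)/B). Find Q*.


sqrt(2DS/H) = 117.3412
sqrt((H+B)/B) = 1.3381
Q* = 117.3412 * 1.3381 = 157.0183

157.0183 units


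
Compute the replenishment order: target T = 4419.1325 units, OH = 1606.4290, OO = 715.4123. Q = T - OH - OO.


Inventory position = OH + OO = 1606.4290 + 715.4123 = 2321.8413
Q = 4419.1325 - 2321.8413 = 2097.2912

2097.2912 units


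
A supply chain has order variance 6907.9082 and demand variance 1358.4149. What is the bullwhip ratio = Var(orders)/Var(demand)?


BW = 6907.9082 / 1358.4149 = 5.0853

5.0853


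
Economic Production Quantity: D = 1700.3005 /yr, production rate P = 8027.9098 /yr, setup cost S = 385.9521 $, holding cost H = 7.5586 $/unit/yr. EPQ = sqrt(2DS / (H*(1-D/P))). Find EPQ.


1 - D/P = 1 - 0.2118 = 0.7882
H*(1-D/P) = 5.9577
2DS = 1312469.0972
EPQ = sqrt(220297.9987) = 469.3591

469.3591 units


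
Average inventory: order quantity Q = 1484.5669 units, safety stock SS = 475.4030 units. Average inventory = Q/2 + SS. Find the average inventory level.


Q/2 = 742.2835
Avg = 742.2835 + 475.4030 = 1217.6865

1217.6865 units


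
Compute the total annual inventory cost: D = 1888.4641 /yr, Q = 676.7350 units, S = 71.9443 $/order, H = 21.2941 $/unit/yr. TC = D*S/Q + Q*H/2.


Ordering cost = D*S/Q = 200.7643
Holding cost = Q*H/2 = 7205.2314
TC = 200.7643 + 7205.2314 = 7405.9957

7405.9957 $/yr


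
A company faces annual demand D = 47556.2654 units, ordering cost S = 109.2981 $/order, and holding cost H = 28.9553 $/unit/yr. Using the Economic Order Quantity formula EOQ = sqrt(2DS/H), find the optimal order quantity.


2*D*S = 2 * 47556.2654 * 109.2981 = 10395618.9026
2*D*S/H = 359023.0080
EOQ = sqrt(359023.0080) = 599.1853

599.1853 units


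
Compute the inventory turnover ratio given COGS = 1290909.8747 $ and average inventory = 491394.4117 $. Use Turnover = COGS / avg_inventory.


Turnover = 1290909.8747 / 491394.4117 = 2.6270

2.6270


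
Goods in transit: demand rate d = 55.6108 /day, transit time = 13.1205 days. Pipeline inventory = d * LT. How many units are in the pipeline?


Pipeline = 55.6108 * 13.1205 = 729.6415

729.6415 units


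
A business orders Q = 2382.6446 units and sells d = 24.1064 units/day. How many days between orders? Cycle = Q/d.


Cycle = 2382.6446 / 24.1064 = 98.8387

98.8387 days


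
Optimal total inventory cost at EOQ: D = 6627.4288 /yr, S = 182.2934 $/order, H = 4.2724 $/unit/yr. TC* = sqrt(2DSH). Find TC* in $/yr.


2*D*S*H = 10323285.0148
TC* = sqrt(10323285.0148) = 3212.9869

3212.9869 $/yr


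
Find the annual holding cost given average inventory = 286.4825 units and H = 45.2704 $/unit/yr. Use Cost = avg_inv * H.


Cost = 286.4825 * 45.2704 = 12969.1774

12969.1774 $/yr


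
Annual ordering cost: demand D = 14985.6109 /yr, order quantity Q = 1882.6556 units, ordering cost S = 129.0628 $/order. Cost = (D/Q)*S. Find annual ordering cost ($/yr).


Number of orders = D/Q = 7.9598
Cost = 7.9598 * 129.0628 = 1027.3174

1027.3174 $/yr


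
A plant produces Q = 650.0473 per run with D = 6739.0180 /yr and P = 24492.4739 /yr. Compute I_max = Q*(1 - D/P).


D/P = 0.2751
1 - D/P = 0.7249
I_max = 650.0473 * 0.7249 = 471.1891

471.1891 units


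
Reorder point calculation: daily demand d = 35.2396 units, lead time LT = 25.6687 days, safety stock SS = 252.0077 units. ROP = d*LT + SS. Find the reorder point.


d*LT = 35.2396 * 25.6687 = 904.5547
ROP = 904.5547 + 252.0077 = 1156.5624

1156.5624 units


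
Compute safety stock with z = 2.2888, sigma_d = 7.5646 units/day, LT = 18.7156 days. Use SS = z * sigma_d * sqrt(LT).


sqrt(LT) = sqrt(18.7156) = 4.3262
SS = 2.2888 * 7.5646 * 4.3262 = 74.9024

74.9024 units


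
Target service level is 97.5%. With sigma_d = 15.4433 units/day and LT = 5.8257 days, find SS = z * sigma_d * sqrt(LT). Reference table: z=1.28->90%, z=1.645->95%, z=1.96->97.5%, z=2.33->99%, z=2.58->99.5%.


From the table, SL = 97.5% corresponds to z = 1.96
sqrt(LT) = sqrt(5.8257) = 2.4136
SS = 1.96 * 15.4433 * 2.4136 = 73.0584

73.0584 units


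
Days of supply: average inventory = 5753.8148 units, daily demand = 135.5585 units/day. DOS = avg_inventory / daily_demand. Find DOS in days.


DOS = 5753.8148 / 135.5585 = 42.4453

42.4453 days


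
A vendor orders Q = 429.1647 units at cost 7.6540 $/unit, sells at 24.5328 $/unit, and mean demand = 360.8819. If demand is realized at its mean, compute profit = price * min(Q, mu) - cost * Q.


Sales at mu = min(429.1647, 360.8819) = 360.8819
Revenue = 24.5328 * 360.8819 = 8853.4435
Total cost = 7.6540 * 429.1647 = 3284.8266
Profit = 8853.4435 - 3284.8266 = 5568.6169

5568.6169 $


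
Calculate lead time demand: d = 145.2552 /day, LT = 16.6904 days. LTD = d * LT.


LTD = 145.2552 * 16.6904 = 2424.3674

2424.3674 units


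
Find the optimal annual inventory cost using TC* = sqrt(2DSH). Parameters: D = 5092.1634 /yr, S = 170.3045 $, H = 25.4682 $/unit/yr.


2*D*S*H = 44172980.3430
TC* = sqrt(44172980.3430) = 6646.2757

6646.2757 $/yr


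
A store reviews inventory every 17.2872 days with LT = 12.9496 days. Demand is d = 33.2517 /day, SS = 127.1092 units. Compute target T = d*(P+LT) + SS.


P + LT = 30.2368
d*(P+LT) = 33.2517 * 30.2368 = 1005.4250
T = 1005.4250 + 127.1092 = 1132.5342

1132.5342 units


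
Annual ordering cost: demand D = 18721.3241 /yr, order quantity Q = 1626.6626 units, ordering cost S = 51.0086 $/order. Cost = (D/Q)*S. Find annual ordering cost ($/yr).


Number of orders = D/Q = 11.5090
Cost = 11.5090 * 51.0086 = 587.0600

587.0600 $/yr


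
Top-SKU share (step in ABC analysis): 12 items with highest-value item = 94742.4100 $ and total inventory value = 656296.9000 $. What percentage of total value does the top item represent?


Top item = 94742.4100
Total = 656296.9000
Percentage = 94742.4100 / 656296.9000 * 100 = 14.4359

14.4359%


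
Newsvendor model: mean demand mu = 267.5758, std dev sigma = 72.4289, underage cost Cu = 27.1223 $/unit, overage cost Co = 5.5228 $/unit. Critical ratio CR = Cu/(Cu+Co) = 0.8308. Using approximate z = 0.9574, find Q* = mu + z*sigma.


CR = Cu/(Cu+Co) = 27.1223/(27.1223+5.5228) = 0.8308
z = 0.9574
Q* = 267.5758 + 0.9574 * 72.4289 = 336.9192

336.9192 units


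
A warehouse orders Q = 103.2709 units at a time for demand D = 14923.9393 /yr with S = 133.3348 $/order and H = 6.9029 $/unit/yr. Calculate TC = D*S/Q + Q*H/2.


Ordering cost = D*S/Q = 19268.5496
Holding cost = Q*H/2 = 356.4343
TC = 19268.5496 + 356.4343 = 19624.9840

19624.9840 $/yr


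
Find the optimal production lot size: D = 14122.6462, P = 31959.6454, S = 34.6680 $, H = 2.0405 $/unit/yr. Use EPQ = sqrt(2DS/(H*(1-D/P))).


1 - D/P = 1 - 0.4419 = 0.5581
H*(1-D/P) = 1.1388
2DS = 979207.7969
EPQ = sqrt(859841.5408) = 927.2764

927.2764 units


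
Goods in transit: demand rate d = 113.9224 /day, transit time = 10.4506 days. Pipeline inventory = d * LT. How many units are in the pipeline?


Pipeline = 113.9224 * 10.4506 = 1190.5574

1190.5574 units


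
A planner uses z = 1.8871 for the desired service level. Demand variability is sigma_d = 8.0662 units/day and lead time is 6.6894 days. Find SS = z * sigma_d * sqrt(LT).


sqrt(LT) = sqrt(6.6894) = 2.5864
SS = 1.8871 * 8.0662 * 2.5864 = 39.3693

39.3693 units


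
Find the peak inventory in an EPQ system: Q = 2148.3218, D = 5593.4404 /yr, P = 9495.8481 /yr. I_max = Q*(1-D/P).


D/P = 0.5890
1 - D/P = 0.4110
I_max = 2148.3218 * 0.4110 = 882.8730

882.8730 units


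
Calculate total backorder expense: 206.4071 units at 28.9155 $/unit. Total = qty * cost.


Total = 206.4071 * 28.9155 = 5968.3645

5968.3645 $


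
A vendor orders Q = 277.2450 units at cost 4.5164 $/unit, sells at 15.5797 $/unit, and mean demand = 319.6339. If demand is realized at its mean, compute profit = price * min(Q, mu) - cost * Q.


Sales at mu = min(277.2450, 319.6339) = 277.2450
Revenue = 15.5797 * 277.2450 = 4319.3939
Total cost = 4.5164 * 277.2450 = 1252.1493
Profit = 4319.3939 - 1252.1493 = 3067.2446

3067.2446 $


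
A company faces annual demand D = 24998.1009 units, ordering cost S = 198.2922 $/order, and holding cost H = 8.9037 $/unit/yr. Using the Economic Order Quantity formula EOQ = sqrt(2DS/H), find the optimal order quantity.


2*D*S = 2 * 24998.1009 * 198.2922 = 9913856.8466
2*D*S/H = 1113453.6032
EOQ = sqrt(1113453.6032) = 1055.2031

1055.2031 units


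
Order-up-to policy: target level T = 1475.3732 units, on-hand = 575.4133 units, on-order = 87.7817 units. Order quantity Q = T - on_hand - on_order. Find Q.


Inventory position = OH + OO = 575.4133 + 87.7817 = 663.1950
Q = 1475.3732 - 663.1950 = 812.1782

812.1782 units


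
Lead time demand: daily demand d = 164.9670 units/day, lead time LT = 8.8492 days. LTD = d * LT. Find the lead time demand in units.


LTD = 164.9670 * 8.8492 = 1459.8260

1459.8260 units


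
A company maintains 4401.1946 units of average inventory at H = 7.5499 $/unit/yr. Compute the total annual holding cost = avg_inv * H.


Cost = 4401.1946 * 7.5499 = 33228.5791

33228.5791 $/yr


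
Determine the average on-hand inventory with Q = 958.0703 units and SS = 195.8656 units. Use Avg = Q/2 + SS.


Q/2 = 479.0351
Avg = 479.0351 + 195.8656 = 674.9008

674.9008 units


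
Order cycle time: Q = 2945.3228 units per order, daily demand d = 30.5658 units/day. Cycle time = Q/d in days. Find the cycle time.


Cycle = 2945.3228 / 30.5658 = 96.3601

96.3601 days


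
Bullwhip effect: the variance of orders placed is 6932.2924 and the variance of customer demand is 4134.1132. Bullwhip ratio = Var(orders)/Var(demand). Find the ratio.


BW = 6932.2924 / 4134.1132 = 1.6769

1.6769


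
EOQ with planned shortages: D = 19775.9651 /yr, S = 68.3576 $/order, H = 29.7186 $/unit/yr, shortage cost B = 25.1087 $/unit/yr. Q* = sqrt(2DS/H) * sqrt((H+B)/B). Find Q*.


sqrt(2DS/H) = 301.6220
sqrt((H+B)/B) = 1.4777
Q* = 301.6220 * 1.4777 = 445.7069

445.7069 units


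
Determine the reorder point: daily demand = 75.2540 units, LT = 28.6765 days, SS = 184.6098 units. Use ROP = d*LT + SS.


d*LT = 75.2540 * 28.6765 = 2158.0213
ROP = 2158.0213 + 184.6098 = 2342.6311

2342.6311 units


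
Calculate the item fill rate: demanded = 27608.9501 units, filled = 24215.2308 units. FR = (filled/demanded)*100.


FR = 24215.2308 / 27608.9501 * 100 = 87.7079

87.7079%


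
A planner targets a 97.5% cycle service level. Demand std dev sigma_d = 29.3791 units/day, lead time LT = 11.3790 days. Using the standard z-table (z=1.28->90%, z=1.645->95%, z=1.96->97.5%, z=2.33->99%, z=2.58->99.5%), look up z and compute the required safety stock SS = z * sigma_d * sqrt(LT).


From the table, SL = 97.5% corresponds to z = 1.96
sqrt(LT) = sqrt(11.3790) = 3.3733
SS = 1.96 * 29.3791 * 3.3733 = 194.2436

194.2436 units


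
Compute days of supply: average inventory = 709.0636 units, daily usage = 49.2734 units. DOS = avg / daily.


DOS = 709.0636 / 49.2734 = 14.3904

14.3904 days


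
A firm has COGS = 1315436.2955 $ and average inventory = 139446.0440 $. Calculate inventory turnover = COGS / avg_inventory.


Turnover = 1315436.2955 / 139446.0440 = 9.4333

9.4333


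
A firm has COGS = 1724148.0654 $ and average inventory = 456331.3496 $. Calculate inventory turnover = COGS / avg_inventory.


Turnover = 1724148.0654 / 456331.3496 = 3.7783

3.7783


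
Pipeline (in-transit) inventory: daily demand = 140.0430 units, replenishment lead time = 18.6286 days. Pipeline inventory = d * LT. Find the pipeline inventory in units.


Pipeline = 140.0430 * 18.6286 = 2608.8050

2608.8050 units


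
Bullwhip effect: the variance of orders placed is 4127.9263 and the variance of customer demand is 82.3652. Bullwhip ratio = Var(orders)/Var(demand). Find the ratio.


BW = 4127.9263 / 82.3652 = 50.1174

50.1174


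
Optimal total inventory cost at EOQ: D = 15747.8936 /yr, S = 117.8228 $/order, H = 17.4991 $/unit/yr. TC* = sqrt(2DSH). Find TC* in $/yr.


2*D*S*H = 64937792.3022
TC* = sqrt(64937792.3022) = 8058.3989

8058.3989 $/yr


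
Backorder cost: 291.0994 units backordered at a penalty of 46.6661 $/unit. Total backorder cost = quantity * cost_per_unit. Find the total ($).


Total = 291.0994 * 46.6661 = 13584.4737

13584.4737 $


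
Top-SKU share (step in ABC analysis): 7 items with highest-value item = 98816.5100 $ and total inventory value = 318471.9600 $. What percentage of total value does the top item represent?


Top item = 98816.5100
Total = 318471.9600
Percentage = 98816.5100 / 318471.9600 * 100 = 31.0283

31.0283%


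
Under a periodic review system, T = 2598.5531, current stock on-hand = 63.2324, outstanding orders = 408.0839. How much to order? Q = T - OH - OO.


Inventory position = OH + OO = 63.2324 + 408.0839 = 471.3163
Q = 2598.5531 - 471.3163 = 2127.2368

2127.2368 units


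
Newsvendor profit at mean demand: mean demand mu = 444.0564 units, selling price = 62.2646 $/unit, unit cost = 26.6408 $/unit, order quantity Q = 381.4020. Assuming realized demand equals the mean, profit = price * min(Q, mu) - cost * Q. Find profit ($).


Sales at mu = min(381.4020, 444.0564) = 381.4020
Revenue = 62.2646 * 381.4020 = 23747.8430
Total cost = 26.6408 * 381.4020 = 10160.8544
Profit = 23747.8430 - 10160.8544 = 13586.9886

13586.9886 $


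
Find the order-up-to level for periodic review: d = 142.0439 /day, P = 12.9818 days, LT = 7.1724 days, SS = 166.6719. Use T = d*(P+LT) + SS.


P + LT = 20.1542
d*(P+LT) = 142.0439 * 20.1542 = 2862.7812
T = 2862.7812 + 166.6719 = 3029.4531

3029.4531 units


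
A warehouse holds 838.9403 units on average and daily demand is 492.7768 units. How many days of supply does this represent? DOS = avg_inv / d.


DOS = 838.9403 / 492.7768 = 1.7025

1.7025 days


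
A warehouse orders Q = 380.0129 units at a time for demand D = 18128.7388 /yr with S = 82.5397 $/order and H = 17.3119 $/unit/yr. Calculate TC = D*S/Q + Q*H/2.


Ordering cost = D*S/Q = 3937.6049
Holding cost = Q*H/2 = 3289.3727
TC = 3937.6049 + 3289.3727 = 7226.9776

7226.9776 $/yr


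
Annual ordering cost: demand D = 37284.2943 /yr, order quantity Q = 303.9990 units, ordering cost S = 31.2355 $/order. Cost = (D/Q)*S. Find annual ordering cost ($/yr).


Number of orders = D/Q = 122.6461
Cost = 122.6461 * 31.2355 = 3830.9125

3830.9125 $/yr


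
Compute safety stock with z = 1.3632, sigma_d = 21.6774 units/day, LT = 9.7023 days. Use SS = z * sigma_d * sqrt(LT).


sqrt(LT) = sqrt(9.7023) = 3.1149
SS = 1.3632 * 21.6774 * 3.1149 = 92.0458

92.0458 units


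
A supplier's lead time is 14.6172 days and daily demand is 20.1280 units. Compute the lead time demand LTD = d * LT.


LTD = 20.1280 * 14.6172 = 294.2150

294.2150 units


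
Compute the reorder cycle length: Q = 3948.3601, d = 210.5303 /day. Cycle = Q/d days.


Cycle = 3948.3601 / 210.5303 = 18.7544

18.7544 days


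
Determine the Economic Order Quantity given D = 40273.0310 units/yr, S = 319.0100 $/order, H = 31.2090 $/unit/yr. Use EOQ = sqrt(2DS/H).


2*D*S = 2 * 40273.0310 * 319.0100 = 25694999.2386
2*D*S/H = 823320.1717
EOQ = sqrt(823320.1717) = 907.3699

907.3699 units


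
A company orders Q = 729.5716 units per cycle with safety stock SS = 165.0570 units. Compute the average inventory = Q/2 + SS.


Q/2 = 364.7858
Avg = 364.7858 + 165.0570 = 529.8428

529.8428 units


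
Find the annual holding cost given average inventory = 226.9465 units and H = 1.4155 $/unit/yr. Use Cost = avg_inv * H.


Cost = 226.9465 * 1.4155 = 321.2428

321.2428 $/yr


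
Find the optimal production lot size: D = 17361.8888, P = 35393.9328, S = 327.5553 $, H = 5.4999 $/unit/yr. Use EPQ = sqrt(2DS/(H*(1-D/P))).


1 - D/P = 1 - 0.4905 = 0.5095
H*(1-D/P) = 2.8020
2DS = 11373957.3889
EPQ = sqrt(4059202.0321) = 2014.7461

2014.7461 units


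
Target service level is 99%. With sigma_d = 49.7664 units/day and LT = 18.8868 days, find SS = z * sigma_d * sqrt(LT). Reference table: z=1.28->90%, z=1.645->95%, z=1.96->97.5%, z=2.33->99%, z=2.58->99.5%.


From the table, SL = 99% corresponds to z = 2.33
sqrt(LT) = sqrt(18.8868) = 4.3459
SS = 2.33 * 49.7664 * 4.3459 = 503.9313

503.9313 units


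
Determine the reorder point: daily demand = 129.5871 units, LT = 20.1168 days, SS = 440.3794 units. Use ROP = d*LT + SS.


d*LT = 129.5871 * 20.1168 = 2606.8778
ROP = 2606.8778 + 440.3794 = 3047.2572

3047.2572 units


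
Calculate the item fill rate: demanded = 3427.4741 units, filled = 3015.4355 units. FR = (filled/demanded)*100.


FR = 3015.4355 / 3427.4741 * 100 = 87.9784

87.9784%


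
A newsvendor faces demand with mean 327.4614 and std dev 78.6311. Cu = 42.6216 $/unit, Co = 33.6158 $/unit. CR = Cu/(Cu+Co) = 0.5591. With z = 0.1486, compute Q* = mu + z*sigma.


CR = Cu/(Cu+Co) = 42.6216/(42.6216+33.6158) = 0.5591
z = 0.1486
Q* = 327.4614 + 0.1486 * 78.6311 = 339.1460

339.1460 units


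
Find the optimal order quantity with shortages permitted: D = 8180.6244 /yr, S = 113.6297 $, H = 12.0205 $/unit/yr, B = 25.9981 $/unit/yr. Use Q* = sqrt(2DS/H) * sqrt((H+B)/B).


sqrt(2DS/H) = 393.2719
sqrt((H+B)/B) = 1.2093
Q* = 393.2719 * 1.2093 = 475.5762

475.5762 units


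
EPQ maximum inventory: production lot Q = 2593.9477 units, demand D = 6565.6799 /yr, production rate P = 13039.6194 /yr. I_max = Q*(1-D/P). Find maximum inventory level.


D/P = 0.5035
1 - D/P = 0.4965
I_max = 2593.9477 * 0.4965 = 1287.8490

1287.8490 units


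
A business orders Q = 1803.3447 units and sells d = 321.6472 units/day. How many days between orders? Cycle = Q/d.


Cycle = 1803.3447 / 321.6472 = 5.6066

5.6066 days


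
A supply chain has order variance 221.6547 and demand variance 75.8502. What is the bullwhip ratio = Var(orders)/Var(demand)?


BW = 221.6547 / 75.8502 = 2.9223

2.9223


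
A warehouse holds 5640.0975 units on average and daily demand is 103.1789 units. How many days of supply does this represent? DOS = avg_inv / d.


DOS = 5640.0975 / 103.1789 = 54.6633

54.6633 days


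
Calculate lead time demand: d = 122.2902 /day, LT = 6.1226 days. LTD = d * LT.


LTD = 122.2902 * 6.1226 = 748.7340

748.7340 units


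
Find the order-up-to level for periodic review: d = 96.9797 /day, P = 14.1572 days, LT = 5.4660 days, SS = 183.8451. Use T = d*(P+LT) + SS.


P + LT = 19.6232
d*(P+LT) = 96.9797 * 19.6232 = 1903.0520
T = 1903.0520 + 183.8451 = 2086.8971

2086.8971 units


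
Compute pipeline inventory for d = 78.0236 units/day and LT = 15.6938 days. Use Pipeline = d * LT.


Pipeline = 78.0236 * 15.6938 = 1224.4868

1224.4868 units


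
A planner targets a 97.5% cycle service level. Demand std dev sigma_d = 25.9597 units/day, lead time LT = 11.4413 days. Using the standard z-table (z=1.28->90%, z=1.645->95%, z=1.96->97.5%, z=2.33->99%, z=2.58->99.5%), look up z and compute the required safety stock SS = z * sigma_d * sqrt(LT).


From the table, SL = 97.5% corresponds to z = 1.96
sqrt(LT) = sqrt(11.4413) = 3.3825
SS = 1.96 * 25.9597 * 3.3825 = 172.1050

172.1050 units


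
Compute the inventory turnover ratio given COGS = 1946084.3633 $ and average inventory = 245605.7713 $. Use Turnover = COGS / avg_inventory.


Turnover = 1946084.3633 / 245605.7713 = 7.9236

7.9236


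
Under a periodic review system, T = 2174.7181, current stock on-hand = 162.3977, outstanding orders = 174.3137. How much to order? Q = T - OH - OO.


Inventory position = OH + OO = 162.3977 + 174.3137 = 336.7114
Q = 2174.7181 - 336.7114 = 1838.0067

1838.0067 units


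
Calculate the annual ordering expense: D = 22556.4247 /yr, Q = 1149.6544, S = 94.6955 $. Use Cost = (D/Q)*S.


Number of orders = D/Q = 19.6202
Cost = 19.6202 * 94.6955 = 1857.9426

1857.9426 $/yr


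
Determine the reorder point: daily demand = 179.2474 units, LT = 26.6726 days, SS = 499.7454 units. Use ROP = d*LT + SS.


d*LT = 179.2474 * 26.6726 = 4780.9942
ROP = 4780.9942 + 499.7454 = 5280.7396

5280.7396 units


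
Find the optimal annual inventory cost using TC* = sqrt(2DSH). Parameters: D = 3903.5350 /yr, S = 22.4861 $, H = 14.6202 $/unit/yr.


2*D*S*H = 2566584.2495
TC* = sqrt(2566584.2495) = 1602.0563

1602.0563 $/yr


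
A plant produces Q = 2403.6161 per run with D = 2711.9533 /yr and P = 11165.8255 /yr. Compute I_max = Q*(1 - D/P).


D/P = 0.2429
1 - D/P = 0.7571
I_max = 2403.6161 * 0.7571 = 1819.8263

1819.8263 units


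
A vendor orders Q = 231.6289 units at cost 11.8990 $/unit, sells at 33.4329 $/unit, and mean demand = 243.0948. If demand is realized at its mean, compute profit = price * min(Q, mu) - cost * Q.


Sales at mu = min(231.6289, 243.0948) = 231.6289
Revenue = 33.4329 * 231.6289 = 7744.0259
Total cost = 11.8990 * 231.6289 = 2756.1523
Profit = 7744.0259 - 2756.1523 = 4987.8736

4987.8736 $


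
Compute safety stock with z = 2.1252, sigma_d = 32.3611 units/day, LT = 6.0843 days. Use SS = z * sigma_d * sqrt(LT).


sqrt(LT) = sqrt(6.0843) = 2.4666
SS = 2.1252 * 32.3611 * 2.4666 = 169.6401

169.6401 units


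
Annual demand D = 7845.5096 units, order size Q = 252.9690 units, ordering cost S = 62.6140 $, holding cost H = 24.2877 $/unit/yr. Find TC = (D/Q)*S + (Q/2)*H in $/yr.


Ordering cost = D*S/Q = 1941.8930
Holding cost = Q*H/2 = 3072.0176
TC = 1941.8930 + 3072.0176 = 5013.9106

5013.9106 $/yr


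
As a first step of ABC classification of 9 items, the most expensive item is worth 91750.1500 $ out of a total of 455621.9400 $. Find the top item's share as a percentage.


Top item = 91750.1500
Total = 455621.9400
Percentage = 91750.1500 / 455621.9400 * 100 = 20.1373

20.1373%


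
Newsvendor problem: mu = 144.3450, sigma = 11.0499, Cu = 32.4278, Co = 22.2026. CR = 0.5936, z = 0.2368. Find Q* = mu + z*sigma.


CR = Cu/(Cu+Co) = 32.4278/(32.4278+22.2026) = 0.5936
z = 0.2368
Q* = 144.3450 + 0.2368 * 11.0499 = 146.9616

146.9616 units


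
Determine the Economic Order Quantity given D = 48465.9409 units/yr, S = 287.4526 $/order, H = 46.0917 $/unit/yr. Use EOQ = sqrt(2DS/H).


2*D*S = 2 * 48465.9409 * 287.4526 = 27863321.4463
2*D*S/H = 604519.2832
EOQ = sqrt(604519.2832) = 777.5084

777.5084 units


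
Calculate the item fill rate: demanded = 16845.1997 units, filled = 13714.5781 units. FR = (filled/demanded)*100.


FR = 13714.5781 / 16845.1997 * 100 = 81.4153

81.4153%


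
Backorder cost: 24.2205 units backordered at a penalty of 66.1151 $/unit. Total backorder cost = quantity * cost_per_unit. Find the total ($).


Total = 24.2205 * 66.1151 = 1601.3408

1601.3408 $


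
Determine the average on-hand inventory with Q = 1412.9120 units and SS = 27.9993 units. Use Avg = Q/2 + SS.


Q/2 = 706.4560
Avg = 706.4560 + 27.9993 = 734.4553

734.4553 units


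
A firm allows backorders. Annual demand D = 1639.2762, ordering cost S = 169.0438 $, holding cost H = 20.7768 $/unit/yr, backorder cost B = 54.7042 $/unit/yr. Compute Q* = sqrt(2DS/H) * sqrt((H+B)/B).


sqrt(2DS/H) = 163.3245
sqrt((H+B)/B) = 1.1747
Q* = 163.3245 * 1.1747 = 191.8491

191.8491 units


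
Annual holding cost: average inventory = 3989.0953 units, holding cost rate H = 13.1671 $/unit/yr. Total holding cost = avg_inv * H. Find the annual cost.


Cost = 3989.0953 * 13.1671 = 52524.8167

52524.8167 $/yr


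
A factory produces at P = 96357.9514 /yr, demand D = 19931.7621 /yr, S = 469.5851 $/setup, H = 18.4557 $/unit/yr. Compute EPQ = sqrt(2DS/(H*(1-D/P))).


1 - D/P = 1 - 0.2069 = 0.7931
H*(1-D/P) = 14.6381
2DS = 18719316.9978
EPQ = sqrt(1278806.4829) = 1130.8433

1130.8433 units


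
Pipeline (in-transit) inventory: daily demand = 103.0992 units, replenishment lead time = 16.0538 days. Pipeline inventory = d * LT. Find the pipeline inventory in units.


Pipeline = 103.0992 * 16.0538 = 1655.1339

1655.1339 units


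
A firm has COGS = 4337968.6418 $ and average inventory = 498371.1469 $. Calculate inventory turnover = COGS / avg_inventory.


Turnover = 4337968.6418 / 498371.1469 = 8.7043

8.7043


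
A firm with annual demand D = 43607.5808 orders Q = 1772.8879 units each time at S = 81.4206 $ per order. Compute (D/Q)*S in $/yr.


Number of orders = D/Q = 24.5969
Cost = 24.5969 * 81.4206 = 2002.6959

2002.6959 $/yr


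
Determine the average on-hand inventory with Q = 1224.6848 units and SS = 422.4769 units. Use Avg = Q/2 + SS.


Q/2 = 612.3424
Avg = 612.3424 + 422.4769 = 1034.8193

1034.8193 units


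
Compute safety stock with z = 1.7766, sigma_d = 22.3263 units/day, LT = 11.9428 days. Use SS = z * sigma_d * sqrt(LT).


sqrt(LT) = sqrt(11.9428) = 3.4558
SS = 1.7766 * 22.3263 * 3.4558 = 137.0754

137.0754 units


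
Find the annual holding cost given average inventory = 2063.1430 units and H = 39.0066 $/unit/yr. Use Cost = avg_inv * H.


Cost = 2063.1430 * 39.0066 = 80476.1937

80476.1937 $/yr


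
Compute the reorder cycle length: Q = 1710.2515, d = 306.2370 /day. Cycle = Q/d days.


Cycle = 1710.2515 / 306.2370 = 5.5847

5.5847 days


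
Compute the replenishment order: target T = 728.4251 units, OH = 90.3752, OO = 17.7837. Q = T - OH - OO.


Inventory position = OH + OO = 90.3752 + 17.7837 = 108.1589
Q = 728.4251 - 108.1589 = 620.2662

620.2662 units


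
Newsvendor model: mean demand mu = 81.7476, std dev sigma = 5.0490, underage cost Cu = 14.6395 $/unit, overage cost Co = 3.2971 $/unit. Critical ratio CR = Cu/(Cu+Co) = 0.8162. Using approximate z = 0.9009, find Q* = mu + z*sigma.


CR = Cu/(Cu+Co) = 14.6395/(14.6395+3.2971) = 0.8162
z = 0.9009
Q* = 81.7476 + 0.9009 * 5.0490 = 86.2962

86.2962 units


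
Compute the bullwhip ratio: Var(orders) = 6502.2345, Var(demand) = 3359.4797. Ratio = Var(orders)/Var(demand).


BW = 6502.2345 / 3359.4797 = 1.9355

1.9355


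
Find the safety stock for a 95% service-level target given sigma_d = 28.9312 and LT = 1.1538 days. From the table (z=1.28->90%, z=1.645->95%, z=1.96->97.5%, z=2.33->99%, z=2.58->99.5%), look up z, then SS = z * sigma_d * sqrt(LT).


From the table, SL = 95% corresponds to z = 1.645
sqrt(LT) = sqrt(1.1538) = 1.0742
SS = 1.645 * 28.9312 * 1.0742 = 51.1208

51.1208 units


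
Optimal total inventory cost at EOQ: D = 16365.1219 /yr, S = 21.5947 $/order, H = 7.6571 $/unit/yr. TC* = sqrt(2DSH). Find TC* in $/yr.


2*D*S*H = 5412036.7163
TC* = sqrt(5412036.7163) = 2326.3785

2326.3785 $/yr


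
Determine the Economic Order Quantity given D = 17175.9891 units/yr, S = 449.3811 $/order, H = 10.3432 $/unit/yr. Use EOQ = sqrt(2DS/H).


2*D*S = 2 * 17175.9891 * 449.3811 = 15437129.7507
2*D*S/H = 1492490.6944
EOQ = sqrt(1492490.6944) = 1221.6754

1221.6754 units


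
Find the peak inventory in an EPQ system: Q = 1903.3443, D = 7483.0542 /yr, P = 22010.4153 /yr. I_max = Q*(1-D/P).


D/P = 0.3400
1 - D/P = 0.6600
I_max = 1903.3443 * 0.6600 = 1256.2494

1256.2494 units


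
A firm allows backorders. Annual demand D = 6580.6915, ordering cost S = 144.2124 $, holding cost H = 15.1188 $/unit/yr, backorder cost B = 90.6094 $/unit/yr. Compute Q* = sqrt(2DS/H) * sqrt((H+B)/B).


sqrt(2DS/H) = 354.3182
sqrt((H+B)/B) = 1.0802
Q* = 354.3182 * 1.0802 = 382.7385

382.7385 units


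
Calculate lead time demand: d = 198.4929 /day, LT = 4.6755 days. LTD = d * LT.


LTD = 198.4929 * 4.6755 = 928.0536

928.0536 units


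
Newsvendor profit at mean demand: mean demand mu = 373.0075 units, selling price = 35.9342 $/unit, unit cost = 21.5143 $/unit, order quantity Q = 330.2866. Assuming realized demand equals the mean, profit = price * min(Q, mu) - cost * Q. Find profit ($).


Sales at mu = min(330.2866, 373.0075) = 330.2866
Revenue = 35.9342 * 330.2866 = 11868.5847
Total cost = 21.5143 * 330.2866 = 7105.8850
Profit = 11868.5847 - 7105.8850 = 4762.6997

4762.6997 $


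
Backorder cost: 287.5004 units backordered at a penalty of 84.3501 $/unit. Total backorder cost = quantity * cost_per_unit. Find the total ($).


Total = 287.5004 * 84.3501 = 24250.6875

24250.6875 $


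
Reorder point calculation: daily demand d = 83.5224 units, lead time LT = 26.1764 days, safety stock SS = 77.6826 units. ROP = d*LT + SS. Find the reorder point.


d*LT = 83.5224 * 26.1764 = 2186.3158
ROP = 2186.3158 + 77.6826 = 2263.9984

2263.9984 units


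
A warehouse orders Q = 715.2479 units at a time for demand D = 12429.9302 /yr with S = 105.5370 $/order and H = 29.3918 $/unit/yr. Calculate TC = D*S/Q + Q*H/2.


Ordering cost = D*S/Q = 1834.0740
Holding cost = Q*H/2 = 10511.2116
TC = 1834.0740 + 10511.2116 = 12345.2856

12345.2856 $/yr


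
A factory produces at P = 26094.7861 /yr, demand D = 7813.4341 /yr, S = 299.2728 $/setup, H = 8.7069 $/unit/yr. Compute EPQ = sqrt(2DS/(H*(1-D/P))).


1 - D/P = 1 - 0.2994 = 0.7006
H*(1-D/P) = 6.0998
2DS = 4676696.6014
EPQ = sqrt(766692.2442) = 875.6096

875.6096 units


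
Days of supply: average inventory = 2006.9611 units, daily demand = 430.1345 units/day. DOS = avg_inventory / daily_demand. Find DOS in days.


DOS = 2006.9611 / 430.1345 = 4.6659

4.6659 days


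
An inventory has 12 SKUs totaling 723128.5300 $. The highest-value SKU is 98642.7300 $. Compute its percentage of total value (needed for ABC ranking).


Top item = 98642.7300
Total = 723128.5300
Percentage = 98642.7300 / 723128.5300 * 100 = 13.6411

13.6411%


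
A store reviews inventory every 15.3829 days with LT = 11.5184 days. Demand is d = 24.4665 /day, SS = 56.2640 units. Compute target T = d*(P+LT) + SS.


P + LT = 26.9013
d*(P+LT) = 24.4665 * 26.9013 = 658.1807
T = 658.1807 + 56.2640 = 714.4447

714.4447 units


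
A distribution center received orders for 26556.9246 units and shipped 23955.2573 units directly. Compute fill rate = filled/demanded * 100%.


FR = 23955.2573 / 26556.9246 * 100 = 90.2034

90.2034%


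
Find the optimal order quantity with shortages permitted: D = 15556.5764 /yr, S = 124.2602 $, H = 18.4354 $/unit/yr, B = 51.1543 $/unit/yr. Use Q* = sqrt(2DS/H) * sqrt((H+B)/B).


sqrt(2DS/H) = 457.9433
sqrt((H+B)/B) = 1.1664
Q* = 457.9433 * 1.1664 = 534.1253

534.1253 units


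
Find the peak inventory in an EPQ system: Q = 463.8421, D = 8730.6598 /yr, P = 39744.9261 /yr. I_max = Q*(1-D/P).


D/P = 0.2197
1 - D/P = 0.7803
I_max = 463.8421 * 0.7803 = 361.9512

361.9512 units


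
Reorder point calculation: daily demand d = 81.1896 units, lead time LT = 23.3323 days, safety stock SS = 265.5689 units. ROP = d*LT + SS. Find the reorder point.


d*LT = 81.1896 * 23.3323 = 1894.3401
ROP = 1894.3401 + 265.5689 = 2159.9090

2159.9090 units


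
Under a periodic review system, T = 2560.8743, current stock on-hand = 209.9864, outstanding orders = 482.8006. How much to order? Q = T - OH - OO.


Inventory position = OH + OO = 209.9864 + 482.8006 = 692.7870
Q = 2560.8743 - 692.7870 = 1868.0873

1868.0873 units


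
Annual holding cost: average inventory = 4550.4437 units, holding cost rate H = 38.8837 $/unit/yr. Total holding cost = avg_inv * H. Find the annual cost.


Cost = 4550.4437 * 38.8837 = 176938.0877

176938.0877 $/yr


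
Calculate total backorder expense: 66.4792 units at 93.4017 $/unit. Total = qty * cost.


Total = 66.4792 * 93.4017 = 6209.2703

6209.2703 $


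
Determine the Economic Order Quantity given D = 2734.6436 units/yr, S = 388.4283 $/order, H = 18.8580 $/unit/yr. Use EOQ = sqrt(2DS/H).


2*D*S = 2 * 2734.6436 * 388.4283 = 2124425.9293
2*D*S/H = 112653.8302
EOQ = sqrt(112653.8302) = 335.6394

335.6394 units


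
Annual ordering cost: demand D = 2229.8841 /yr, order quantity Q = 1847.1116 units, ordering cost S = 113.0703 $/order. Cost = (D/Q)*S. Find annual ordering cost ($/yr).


Number of orders = D/Q = 1.2072
Cost = 1.2072 * 113.0703 = 136.5016

136.5016 $/yr


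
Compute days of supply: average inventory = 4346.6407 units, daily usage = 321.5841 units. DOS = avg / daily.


DOS = 4346.6407 / 321.5841 = 13.5163

13.5163 days


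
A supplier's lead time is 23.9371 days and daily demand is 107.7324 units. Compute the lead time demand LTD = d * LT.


LTD = 107.7324 * 23.9371 = 2578.8012

2578.8012 units


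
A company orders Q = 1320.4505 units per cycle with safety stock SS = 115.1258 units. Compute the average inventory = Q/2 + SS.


Q/2 = 660.2252
Avg = 660.2252 + 115.1258 = 775.3510

775.3510 units


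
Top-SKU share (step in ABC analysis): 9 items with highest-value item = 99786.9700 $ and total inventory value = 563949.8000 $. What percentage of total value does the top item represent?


Top item = 99786.9700
Total = 563949.8000
Percentage = 99786.9700 / 563949.8000 * 100 = 17.6943

17.6943%


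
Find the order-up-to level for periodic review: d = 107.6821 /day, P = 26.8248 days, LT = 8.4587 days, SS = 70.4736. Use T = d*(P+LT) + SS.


P + LT = 35.2835
d*(P+LT) = 107.6821 * 35.2835 = 3799.4014
T = 3799.4014 + 70.4736 = 3869.8750

3869.8750 units


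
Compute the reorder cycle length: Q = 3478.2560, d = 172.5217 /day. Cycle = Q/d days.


Cycle = 3478.2560 / 172.5217 = 20.1613

20.1613 days


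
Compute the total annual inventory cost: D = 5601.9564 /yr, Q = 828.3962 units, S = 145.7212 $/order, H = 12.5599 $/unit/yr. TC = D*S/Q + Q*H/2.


Ordering cost = D*S/Q = 985.4268
Holding cost = Q*H/2 = 5202.2867
TC = 985.4268 + 5202.2867 = 6187.7135

6187.7135 $/yr


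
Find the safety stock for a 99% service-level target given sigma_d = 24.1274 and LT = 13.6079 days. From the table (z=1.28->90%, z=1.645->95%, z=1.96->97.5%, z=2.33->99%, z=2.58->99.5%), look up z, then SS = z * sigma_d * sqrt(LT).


From the table, SL = 99% corresponds to z = 2.33
sqrt(LT) = sqrt(13.6079) = 3.6889
SS = 2.33 * 24.1274 * 3.6889 = 207.3777

207.3777 units


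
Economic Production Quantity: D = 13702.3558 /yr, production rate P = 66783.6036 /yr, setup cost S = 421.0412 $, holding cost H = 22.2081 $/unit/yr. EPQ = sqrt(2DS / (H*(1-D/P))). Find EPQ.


1 - D/P = 1 - 0.2052 = 0.7948
H*(1-D/P) = 17.6515
2DS = 11538512.6577
EPQ = sqrt(653682.9428) = 808.5066

808.5066 units


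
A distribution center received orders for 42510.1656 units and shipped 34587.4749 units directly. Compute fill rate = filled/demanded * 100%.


FR = 34587.4749 / 42510.1656 * 100 = 81.3628

81.3628%


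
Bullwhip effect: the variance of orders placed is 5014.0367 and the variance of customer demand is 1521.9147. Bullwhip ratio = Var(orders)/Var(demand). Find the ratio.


BW = 5014.0367 / 1521.9147 = 3.2946

3.2946


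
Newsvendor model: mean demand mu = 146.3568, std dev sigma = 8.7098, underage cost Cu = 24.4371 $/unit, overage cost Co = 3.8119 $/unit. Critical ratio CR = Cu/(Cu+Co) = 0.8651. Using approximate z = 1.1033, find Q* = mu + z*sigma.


CR = Cu/(Cu+Co) = 24.4371/(24.4371+3.8119) = 0.8651
z = 1.1033
Q* = 146.3568 + 1.1033 * 8.7098 = 155.9663

155.9663 units


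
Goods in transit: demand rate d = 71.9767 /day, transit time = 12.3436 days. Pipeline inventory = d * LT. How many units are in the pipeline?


Pipeline = 71.9767 * 12.3436 = 888.4516

888.4516 units


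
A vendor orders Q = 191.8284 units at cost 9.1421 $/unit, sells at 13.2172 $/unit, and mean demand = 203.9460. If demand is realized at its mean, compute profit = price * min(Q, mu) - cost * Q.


Sales at mu = min(191.8284, 203.9460) = 191.8284
Revenue = 13.2172 * 191.8284 = 2535.4343
Total cost = 9.1421 * 191.8284 = 1753.7144
Profit = 2535.4343 - 1753.7144 = 781.7199

781.7199 $


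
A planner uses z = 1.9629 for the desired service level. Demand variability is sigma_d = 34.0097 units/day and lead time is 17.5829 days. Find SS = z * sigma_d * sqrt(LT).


sqrt(LT) = sqrt(17.5829) = 4.1932
SS = 1.9629 * 34.0097 * 4.1932 = 279.9279

279.9279 units


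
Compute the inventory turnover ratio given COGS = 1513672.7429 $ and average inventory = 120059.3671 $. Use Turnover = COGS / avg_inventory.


Turnover = 1513672.7429 / 120059.3671 = 12.6077

12.6077


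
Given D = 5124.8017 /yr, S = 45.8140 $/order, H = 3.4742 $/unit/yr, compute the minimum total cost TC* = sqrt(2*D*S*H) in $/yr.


2*D*S*H = 1631398.6121
TC* = sqrt(1631398.6121) = 1277.2622

1277.2622 $/yr


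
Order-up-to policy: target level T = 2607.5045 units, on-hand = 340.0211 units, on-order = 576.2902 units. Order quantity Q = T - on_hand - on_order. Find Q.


Inventory position = OH + OO = 340.0211 + 576.2902 = 916.3113
Q = 2607.5045 - 916.3113 = 1691.1932

1691.1932 units
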